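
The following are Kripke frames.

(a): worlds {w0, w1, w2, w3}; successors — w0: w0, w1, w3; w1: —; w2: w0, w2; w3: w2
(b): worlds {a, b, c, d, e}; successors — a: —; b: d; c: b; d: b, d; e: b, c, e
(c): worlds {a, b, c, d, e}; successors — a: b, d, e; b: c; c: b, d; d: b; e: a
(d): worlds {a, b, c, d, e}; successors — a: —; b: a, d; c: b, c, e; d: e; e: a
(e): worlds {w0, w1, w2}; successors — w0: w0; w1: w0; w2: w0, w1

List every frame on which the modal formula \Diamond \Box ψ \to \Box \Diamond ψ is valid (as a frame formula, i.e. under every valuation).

This is the axiom for convergence; its first-order frame correspondent is \forall x \forall y \forall z (Rxy \wedge Rxz \to \exists w (Ryw \wedge Rzw)).
(a): fails — Rw0w1 and Rw0w1 but w1 and w1 have no common successor.
(b): fails — Reb and Ree but b and e have no common successor.
(c): fails — Rab and Rae but b and e have no common successor.
(d): fails — Rba and Rba but a and a have no common successor.
(e): ✓.
Valid on: (e).

(e)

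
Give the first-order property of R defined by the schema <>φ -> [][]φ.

This is a Sahlqvist (Geach-type) schema ◇^1□^0φ → □^2◇^0φ.
Minimal-valuation argument: fix x; take any y with xR^1y and any z with xR^2z. Set V(φ) to the set of worlds R-reachable from y in exactly 0 steps. Then □^0φ holds at y, so the antecedent holds at x; validity forces ◇^0φ at z, giving a w with zR^0w and yR^0w.
First-order correspondent: forall x forall y forall z ((xRy & x R^2 z) -> exists w (y = w & z = w)).

forall x forall y forall z ((xRy & x R^2 z) -> exists w (y = w & z = w))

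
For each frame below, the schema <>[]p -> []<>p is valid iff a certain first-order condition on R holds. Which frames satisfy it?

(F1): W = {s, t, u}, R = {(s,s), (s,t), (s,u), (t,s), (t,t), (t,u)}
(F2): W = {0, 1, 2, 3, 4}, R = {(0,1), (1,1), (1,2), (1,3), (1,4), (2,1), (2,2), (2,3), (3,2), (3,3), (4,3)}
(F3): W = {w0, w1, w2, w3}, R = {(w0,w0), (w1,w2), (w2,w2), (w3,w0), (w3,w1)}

(F2)

Frame correspondent (Sahlqvist): forall x forall y forall z (Rxy & Rxz -> exists w (Ryw & Rzw)) — i.e. convergence.
(F1): fails — Rsu and Rsu but u and u have no common successor.
(F2): satisfies the condition.
(F3): fails — Rw3w1 and Rw3w0 but w1 and w0 have no common successor.
Valid on: (F2).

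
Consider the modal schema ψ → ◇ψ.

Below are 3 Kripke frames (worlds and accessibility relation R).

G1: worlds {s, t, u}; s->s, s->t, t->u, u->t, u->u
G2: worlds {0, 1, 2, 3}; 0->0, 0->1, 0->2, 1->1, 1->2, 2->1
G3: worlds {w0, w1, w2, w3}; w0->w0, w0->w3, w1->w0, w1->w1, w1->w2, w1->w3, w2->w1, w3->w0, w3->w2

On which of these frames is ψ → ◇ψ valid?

none

Frame correspondent (Sahlqvist): ∀x Rxx — i.e. reflexivity.
G1: fails — world t does not see itself.
G2: fails — world 2 does not see itself.
G3: fails — world w2 does not see itself.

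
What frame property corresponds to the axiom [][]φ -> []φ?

density

This is the C4 axiom.
Its frame correspondent is density — forall x forall y (Rxy -> exists z (Rxz & Rzy)).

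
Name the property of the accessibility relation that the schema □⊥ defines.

Emptiness of R

□⊥ is valid iff no world has any successor (otherwise □⊥ fails at any world with one).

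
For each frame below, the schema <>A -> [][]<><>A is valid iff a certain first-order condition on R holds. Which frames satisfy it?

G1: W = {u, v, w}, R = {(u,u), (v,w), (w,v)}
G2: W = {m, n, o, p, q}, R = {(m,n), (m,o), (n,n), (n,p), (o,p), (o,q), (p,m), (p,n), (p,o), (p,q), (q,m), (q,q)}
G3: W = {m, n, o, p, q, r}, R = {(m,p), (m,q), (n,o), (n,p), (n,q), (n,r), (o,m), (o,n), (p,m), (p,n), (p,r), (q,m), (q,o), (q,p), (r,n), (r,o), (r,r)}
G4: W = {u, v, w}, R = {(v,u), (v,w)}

Frame correspondent (Sahlqvist): forall x forall y forall z ((xRy & x R^2 z) -> exists w (y = w & z R^2 w)) — i.e. a generalized confluence (Geach) condition.
G1: fails — vRw, vR²v but no t with w=t and vR²t.
G2: fails — nRp, nR²o but no w with p=w and oR²w.
G3: fails — mRq, mR²m but no w with q=w and mR²w.
G4: condition met.
Valid on: G4.

G4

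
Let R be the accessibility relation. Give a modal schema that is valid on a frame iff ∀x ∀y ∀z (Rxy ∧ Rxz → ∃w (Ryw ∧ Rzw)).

This is convergence; the standard corresponding axiom is .2: ◇□q → □◇q.
Suppose ◇□q→□◇q is valid. Take Rxy, Rxz and set V(q)={w : Ryw}. Then □q at y so ◇□q at x, so □◇q at x, so ◇q at z, giving w with Rzw and Ryw.

◇□q → □◇q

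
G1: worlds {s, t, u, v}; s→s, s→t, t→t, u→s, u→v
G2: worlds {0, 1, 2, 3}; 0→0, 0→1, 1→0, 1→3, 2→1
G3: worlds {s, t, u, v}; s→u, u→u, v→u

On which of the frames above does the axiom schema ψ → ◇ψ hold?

Frame correspondent (Sahlqvist): ∀x Rxx — i.e. reflexivity.
G1: fails — world u does not see itself.
G2: fails — world 1 does not see itself.
G3: fails — world s does not see itself.

none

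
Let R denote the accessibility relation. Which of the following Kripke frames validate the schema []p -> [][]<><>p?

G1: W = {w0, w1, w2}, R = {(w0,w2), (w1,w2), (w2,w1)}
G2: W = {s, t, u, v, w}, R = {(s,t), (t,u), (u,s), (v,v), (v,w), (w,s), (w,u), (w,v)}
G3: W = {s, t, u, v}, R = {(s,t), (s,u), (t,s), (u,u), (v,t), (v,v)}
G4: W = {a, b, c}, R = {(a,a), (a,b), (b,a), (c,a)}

G4

Frame correspondent (Sahlqvist): forall x forall z (x R^2 z -> exists w (xRw & z R^2 w)) — i.e. a generalized confluence (Geach) condition.
G1: fails — w0R²w1 but no w with w0Rw and w1R²w.
G2: fails — vR²s but no w* with vRw* and sR²w*.
G3: fails — tR²t but no w with tRw and tR²w.
G4: condition met.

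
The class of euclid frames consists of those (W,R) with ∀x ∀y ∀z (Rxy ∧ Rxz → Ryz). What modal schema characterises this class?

◇s → □◇s

A defining formula is ◇s → □◇s (the 5 axiom).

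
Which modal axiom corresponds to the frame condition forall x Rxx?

This is reflexivity; the standard corresponding axiom is T: □p → p.
Suppose □p→p is valid. At any x set V(p)={w : Rxw}. Then □p holds at x, so p holds at x, i.e. Rxx.

□p → p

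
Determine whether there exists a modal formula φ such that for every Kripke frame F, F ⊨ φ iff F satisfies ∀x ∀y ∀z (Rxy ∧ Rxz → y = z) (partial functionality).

Definable; ◇r → □r defines it

The condition is partial functionality. A defining modal formula is ◇r → □r.
Suppose ◇r→□r is valid. Take Rxy, Rxz and set V(r)={y}. Then ◇r at x, so □r at x, so r at z, i.e. z=y.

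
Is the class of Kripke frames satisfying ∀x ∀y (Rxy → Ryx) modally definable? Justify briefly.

Yes, by q → □◇q

Yes: it is symmetry, defined by the B schema q → □◇q.
Suppose q→□◇q is valid. Take Rxy and set V(q)={x}. Then q at x, so □◇q at x, so ◇q at y, so some z with Ryz has q; z=x, i.e. Ryx.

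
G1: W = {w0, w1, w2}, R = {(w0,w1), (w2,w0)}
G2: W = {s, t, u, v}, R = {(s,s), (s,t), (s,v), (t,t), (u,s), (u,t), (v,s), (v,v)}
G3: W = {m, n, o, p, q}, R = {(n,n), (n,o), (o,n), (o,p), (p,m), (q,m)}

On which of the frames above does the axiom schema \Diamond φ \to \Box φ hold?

G1

This is the axiom for partial functionality; its first-order frame correspondent is \forall x \forall y \forall z (Rxy \wedge Rxz \to y = z).
G1: satisfies the condition.
G2: fails — s sees both s and t.
G3: fails — n sees both n and o.
Valid on: G1.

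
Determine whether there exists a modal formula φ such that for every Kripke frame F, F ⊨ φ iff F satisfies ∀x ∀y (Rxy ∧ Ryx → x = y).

No — not modally definable

Modal frame validity is preserved under surjective bounded morphisms.
The 8-cycle (worlds 0,1,2,3,4,5,6,7 with 0→1→2→3→4→5→6→7→0) is antisymmetric. Sending even-indexed worlds to a and odd-indexed worlds to b is a surjective bounded morphism onto the two-world frame with a↔b, which is not antisymmetric.
Hence antisymmetry is not modally definable.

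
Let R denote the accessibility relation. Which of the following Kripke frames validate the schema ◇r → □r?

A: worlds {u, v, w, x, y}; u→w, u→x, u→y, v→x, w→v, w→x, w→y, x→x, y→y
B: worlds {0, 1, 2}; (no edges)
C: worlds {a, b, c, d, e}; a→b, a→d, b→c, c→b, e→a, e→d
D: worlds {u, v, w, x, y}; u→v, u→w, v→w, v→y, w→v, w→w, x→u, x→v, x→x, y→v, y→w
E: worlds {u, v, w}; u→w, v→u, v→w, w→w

B

Frame correspondent (Sahlqvist): ∀x ∀y ∀z (Rxy ∧ Rxz → y = z) — i.e. partial functionality.
A: fails — u sees both w and x.
B: condition met.
C: fails — a sees both b and d.
D: fails — u sees both v and w.
E: fails — v sees both u and w.
Valid on: B.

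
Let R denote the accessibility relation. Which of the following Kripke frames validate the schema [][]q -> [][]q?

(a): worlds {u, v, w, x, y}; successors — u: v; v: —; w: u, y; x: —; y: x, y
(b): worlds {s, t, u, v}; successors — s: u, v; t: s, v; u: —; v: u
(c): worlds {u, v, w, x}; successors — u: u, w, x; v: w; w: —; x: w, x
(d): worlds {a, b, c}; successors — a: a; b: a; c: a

This is the axiom for a generalized confluence (Geach) condition; its first-order frame correspondent is forall x forall z (x R^2 z -> exists w (x R^2 w & z = w)).
(a): ✓.
(b): ✓.
(c): ✓.
(d): ✓.

(a), (b), (c), (d)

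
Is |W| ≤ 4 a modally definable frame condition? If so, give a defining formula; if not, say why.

Modal frame validity is preserved under disjoint unions.
Any modal formula valid on each of 5 disjoint one-world frames is valid on their disjoint union (validity is preserved under disjoint unions). Each one-world frame has |W|=1≤4, but the union has |W|=5.
Hence having at most 4 worlds is not modally definable.

Not modally definable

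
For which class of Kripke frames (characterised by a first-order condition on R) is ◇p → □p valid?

This schema is the CD axiom.
It corresponds to partial functionality: ∀x ∀y ∀z (Rxy ∧ Rxz → y = z).

Partial functionality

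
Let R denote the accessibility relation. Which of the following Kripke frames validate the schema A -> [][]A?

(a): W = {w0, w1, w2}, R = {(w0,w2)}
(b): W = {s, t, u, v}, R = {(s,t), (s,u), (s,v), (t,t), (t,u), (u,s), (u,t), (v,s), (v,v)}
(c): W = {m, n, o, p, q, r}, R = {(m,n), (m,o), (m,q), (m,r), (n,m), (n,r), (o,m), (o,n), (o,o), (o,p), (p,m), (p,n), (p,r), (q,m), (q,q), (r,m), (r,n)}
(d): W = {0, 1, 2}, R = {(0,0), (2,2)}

(a), (d)

This is the axiom for a generalized confluence (Geach) condition; its first-order frame correspondent is forall x forall z (x R^2 z -> exists w (x = w & z = w)).
(a): holds.
(b): fails — sR²t but s ≠ t.
(c): fails — mR²n but m ≠ n.
(d): holds.
Valid on: (a), (d).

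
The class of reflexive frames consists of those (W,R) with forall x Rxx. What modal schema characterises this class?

This is reflexivity; the standard corresponding axiom is T: □ψ → ψ.
Suppose □ψ→ψ is valid. At any x set V(ψ)={w : Rxw}. Then □ψ holds at x, so ψ holds at x, i.e. Rxx.

□ψ → ψ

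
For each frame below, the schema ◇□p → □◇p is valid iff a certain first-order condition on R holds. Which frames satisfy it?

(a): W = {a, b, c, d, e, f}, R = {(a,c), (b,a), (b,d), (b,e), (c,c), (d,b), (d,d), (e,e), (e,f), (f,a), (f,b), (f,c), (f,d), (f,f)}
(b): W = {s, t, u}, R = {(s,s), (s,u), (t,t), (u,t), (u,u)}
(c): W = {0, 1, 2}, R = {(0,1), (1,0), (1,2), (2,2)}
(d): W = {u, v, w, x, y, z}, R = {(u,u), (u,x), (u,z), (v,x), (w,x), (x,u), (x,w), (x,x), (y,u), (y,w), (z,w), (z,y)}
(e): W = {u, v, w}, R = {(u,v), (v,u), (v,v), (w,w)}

Frame correspondent (Sahlqvist): ∀x ∀y ∀z (Rxy ∧ Rxz → ∃w (Ryw ∧ Rzw)) — i.e. convergence.
(a): fails — Rba and Rbe but a and e have no common successor.
(b): holds.
(c): fails — R12 and R10 but 2 and 0 have no common successor.
(d): fails — Ruz and Ruu but z and u have no common successor.
(e): holds.

(b), (e)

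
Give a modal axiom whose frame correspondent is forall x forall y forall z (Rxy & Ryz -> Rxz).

□p → □□p

A defining formula is □p → □□p (the 4 axiom).
Suppose □p→□□p is valid. Take Rxy, Ryz and set V(p)={w : Rxw}. Then □p at x, so □□p at x, so □p at y, so p at z, i.e. Rxz.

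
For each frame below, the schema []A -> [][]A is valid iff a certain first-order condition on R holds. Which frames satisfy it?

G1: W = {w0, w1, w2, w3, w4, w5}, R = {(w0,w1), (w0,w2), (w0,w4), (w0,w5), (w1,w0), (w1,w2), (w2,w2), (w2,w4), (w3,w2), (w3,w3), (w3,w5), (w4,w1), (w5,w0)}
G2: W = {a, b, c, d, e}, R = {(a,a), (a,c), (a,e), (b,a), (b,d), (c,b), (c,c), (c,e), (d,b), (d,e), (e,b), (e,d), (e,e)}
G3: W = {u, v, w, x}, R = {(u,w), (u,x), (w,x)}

G3

This is the axiom for transitivity; its first-order frame correspondent is forall x forall y forall z (Rxy & Ryz -> Rxz).
G1: fails — Rw1w2 and Rw2w4 but not Rw1w4.
G2: fails — Rde and Red but not Rdd.
G3: holds.
Valid on: G3.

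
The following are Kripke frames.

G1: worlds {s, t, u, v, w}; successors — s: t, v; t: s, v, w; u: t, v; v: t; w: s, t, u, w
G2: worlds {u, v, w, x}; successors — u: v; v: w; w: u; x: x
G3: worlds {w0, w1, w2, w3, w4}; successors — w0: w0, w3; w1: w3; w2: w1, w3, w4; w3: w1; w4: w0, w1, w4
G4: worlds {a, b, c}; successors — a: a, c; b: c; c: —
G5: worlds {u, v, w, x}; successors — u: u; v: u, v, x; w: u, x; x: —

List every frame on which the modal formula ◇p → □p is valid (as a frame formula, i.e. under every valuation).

Frame correspondent (Sahlqvist): ∀x ∀y ∀z (Rxy ∧ Rxz → y = z) — i.e. partial functionality.
G1: fails — s sees both t and v.
G2: satisfies the condition.
G3: fails — w0 sees both w0 and w3.
G4: fails — a sees both a and c.
G5: fails — v sees both u and v.

G2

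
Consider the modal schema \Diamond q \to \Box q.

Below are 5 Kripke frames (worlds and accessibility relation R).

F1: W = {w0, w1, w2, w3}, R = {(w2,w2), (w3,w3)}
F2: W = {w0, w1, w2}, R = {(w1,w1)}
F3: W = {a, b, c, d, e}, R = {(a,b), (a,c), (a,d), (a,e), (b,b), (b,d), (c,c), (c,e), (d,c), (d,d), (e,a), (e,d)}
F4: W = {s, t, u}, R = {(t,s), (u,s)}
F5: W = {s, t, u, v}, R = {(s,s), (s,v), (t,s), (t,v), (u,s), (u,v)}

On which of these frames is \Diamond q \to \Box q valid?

F1, F2, F4

This is the axiom for partial functionality; its first-order frame correspondent is \forall x \forall y \forall z (Rxy \wedge Rxz \to y = z).
F1: ✓.
F2: ✓.
F3: fails — a sees both b and c.
F4: ✓.
F5: fails — s sees both s and v.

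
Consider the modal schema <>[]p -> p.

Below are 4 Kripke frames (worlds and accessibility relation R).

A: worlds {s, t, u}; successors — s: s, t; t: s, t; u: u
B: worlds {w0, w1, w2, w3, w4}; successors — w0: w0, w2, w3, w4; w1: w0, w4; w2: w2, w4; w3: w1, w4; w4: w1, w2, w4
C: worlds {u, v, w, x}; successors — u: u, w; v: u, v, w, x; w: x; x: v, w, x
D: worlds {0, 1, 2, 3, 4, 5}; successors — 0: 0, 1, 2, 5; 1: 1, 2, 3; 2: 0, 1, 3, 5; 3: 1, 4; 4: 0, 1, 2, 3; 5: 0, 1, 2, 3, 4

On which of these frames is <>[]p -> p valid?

A

This is the axiom for symmetry; its first-order frame correspondent is forall x forall y (Rxy -> Ryx).
A: ✓.
B: fails — Rw1w0 but not Rw0w1.
C: fails — Ruw but not Rwu.
D: fails — R53 but not R35.
Valid on: A.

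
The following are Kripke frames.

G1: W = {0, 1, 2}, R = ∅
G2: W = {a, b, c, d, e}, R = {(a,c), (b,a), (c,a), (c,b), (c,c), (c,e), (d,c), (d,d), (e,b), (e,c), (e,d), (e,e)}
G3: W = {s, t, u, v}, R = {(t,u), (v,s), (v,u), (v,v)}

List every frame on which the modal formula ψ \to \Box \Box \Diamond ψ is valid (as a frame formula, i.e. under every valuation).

The schema corresponds to a generalized confluence (Geach) condition: \forall x \forall z (x R^2 z \to \exists w (x = w \wedge zRw)).
G1: ✓.
G2: fails — aR²a but no w with a=w and aRw.
G3: fails — vR²s but no w with v=w and sRw.

G1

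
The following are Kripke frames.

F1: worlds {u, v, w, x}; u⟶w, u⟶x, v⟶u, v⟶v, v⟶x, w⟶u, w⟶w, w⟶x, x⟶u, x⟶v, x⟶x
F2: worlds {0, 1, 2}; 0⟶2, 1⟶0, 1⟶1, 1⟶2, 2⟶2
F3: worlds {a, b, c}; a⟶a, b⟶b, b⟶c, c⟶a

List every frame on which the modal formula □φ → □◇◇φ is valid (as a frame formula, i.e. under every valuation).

F1, F2

Frame correspondent (Sahlqvist): ∀x ∀z (xRz → ∃w (xRw ∧ zR²w)) — i.e. a generalized confluence (Geach) condition.
F1: ✓.
F2: ✓.
F3: fails — bRc but no w with bRw and cR²w.
Valid on: F1, F2.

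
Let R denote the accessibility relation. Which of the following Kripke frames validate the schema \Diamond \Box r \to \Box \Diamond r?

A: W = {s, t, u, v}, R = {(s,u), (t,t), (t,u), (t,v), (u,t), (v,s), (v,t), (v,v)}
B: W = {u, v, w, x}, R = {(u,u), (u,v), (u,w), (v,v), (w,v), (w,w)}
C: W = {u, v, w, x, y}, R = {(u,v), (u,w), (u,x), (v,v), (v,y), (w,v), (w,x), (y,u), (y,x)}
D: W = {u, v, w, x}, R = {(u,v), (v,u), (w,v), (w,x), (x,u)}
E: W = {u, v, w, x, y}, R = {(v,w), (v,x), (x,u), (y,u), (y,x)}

B, D

This is the axiom for convergence; its first-order frame correspondent is \forall x \forall y \forall z (Rxy \wedge Rxz \to \exists w (Ryw \wedge Rzw)).
A: fails — Rvv and Rvs but v and s have no common successor.
B: holds.
C: fails — Ruv and Rux but v and x have no common successor.
D: holds.
E: fails — Rvw and Rvw but w and w have no common successor.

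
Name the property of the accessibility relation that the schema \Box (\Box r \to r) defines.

shift-reflexivity: \forall x \forall y (Rxy \to Ryy)

Suppose □(□r→r) is valid. Take Rxy and set V(r)={w : Ryw}. Then at y, □r holds; since □(□r→r) at x, □r→r at y, so r at y, i.e. Ryy.
The converse is a direct semantic check.
So the correspondent is shift-reflexivity.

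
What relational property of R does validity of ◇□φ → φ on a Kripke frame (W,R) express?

symmetry: ∀x ∀y (Rxy → Ryx)

This schema is equivalent to the B axiom φ → □◇φ.
It corresponds to symmetry: ∀x ∀y (Rxy → Ryx).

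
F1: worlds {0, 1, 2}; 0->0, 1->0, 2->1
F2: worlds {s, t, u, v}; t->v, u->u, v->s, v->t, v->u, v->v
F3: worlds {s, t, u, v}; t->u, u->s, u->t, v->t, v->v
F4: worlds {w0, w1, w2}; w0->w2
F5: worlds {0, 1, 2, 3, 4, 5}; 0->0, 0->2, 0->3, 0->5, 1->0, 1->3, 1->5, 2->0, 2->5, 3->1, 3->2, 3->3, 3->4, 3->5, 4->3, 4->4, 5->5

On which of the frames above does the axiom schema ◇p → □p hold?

Frame correspondent (Sahlqvist): ∀x ∀y ∀z (Rxy ∧ Rxz → y = z) — i.e. partial functionality.
F1: condition met.
F2: fails — v sees both s and t.
F3: fails — u sees both s and t.
F4: condition met.
F5: fails — 0 sees both 0 and 2.
Valid on: F1, F4.

F1, F4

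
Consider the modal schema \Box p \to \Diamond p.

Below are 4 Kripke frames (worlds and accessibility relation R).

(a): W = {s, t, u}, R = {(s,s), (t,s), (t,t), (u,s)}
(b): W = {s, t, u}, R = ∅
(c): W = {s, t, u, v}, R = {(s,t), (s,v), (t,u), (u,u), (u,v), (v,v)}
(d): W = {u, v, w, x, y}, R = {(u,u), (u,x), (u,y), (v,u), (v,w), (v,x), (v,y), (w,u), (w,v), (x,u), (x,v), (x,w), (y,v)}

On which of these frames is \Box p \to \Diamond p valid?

(a), (c), (d)

The schema corresponds to seriality: \forall x \exists y Rxy.
(a): satisfies the condition.
(b): fails — world s has no successor.
(c): satisfies the condition.
(d): satisfies the condition.
Valid on: (a), (c), (d).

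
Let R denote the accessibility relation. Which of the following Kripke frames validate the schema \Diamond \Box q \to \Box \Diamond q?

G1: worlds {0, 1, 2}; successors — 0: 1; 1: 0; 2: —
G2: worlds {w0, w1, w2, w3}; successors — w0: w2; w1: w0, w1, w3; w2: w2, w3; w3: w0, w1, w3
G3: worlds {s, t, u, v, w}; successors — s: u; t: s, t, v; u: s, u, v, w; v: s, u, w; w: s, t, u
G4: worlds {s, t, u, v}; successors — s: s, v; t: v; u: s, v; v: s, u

This is the axiom for convergence; its first-order frame correspondent is \forall x \forall y \forall z (Rxy \wedge Rxz \to \exists w (Ryw \wedge Rzw)).
G1: holds.
G2: fails — Rw1w1 and Rw1w0 but w1 and w0 have no common successor.
G3: fails — Rts and Rtt but s and t have no common successor.
G4: holds.

G1, G4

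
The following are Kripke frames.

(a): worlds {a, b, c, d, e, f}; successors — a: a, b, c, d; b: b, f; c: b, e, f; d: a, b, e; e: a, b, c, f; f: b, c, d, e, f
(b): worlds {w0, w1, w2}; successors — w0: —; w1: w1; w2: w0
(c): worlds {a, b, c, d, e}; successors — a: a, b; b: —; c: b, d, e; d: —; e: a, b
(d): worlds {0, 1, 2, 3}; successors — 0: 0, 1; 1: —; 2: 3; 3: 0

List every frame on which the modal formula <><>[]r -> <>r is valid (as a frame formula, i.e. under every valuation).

This is the axiom for a generalized confluence (Geach) condition; its first-order frame correspondent is forall x forall y (x R^2 y -> exists w (yRw & xRw)).
(a): holds.
(b): holds.
(c): fails — aR²b but no w with bRw and aRw.
(d): fails — 0R²1 but no w with 1Rw and 0Rw.
Valid on: (a), (b).

(a), (b)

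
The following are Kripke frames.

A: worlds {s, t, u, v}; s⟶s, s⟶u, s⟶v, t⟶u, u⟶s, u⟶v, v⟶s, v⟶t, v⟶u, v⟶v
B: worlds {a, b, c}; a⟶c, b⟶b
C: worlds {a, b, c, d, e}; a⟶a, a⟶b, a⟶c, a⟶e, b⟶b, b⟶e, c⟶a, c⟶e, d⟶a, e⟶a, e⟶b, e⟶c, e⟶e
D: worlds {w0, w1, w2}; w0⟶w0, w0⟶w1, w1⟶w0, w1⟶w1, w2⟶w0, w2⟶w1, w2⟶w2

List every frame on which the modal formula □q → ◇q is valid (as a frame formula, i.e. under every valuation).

This is the axiom for seriality; its first-order frame correspondent is ∀x ∃y Rxy.
A: holds.
B: fails — world c has no successor.
C: holds.
D: holds.
Valid on: A, C, D.

A, C, D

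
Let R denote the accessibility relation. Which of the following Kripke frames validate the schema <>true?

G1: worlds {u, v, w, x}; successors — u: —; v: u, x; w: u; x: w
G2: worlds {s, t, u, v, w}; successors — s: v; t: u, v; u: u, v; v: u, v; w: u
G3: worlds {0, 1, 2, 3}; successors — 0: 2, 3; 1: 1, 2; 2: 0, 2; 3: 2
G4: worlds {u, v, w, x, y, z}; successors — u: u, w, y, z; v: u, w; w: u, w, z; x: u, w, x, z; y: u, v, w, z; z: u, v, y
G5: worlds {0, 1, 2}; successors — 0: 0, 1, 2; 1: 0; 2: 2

This is the axiom for seriality; its first-order frame correspondent is forall x exists y Rxy.
G1: fails — world u has no successor.
G2: ✓.
G3: ✓.
G4: ✓.
G5: ✓.
Valid on: G2, G3, G4, G5.

G2, G3, G4, G5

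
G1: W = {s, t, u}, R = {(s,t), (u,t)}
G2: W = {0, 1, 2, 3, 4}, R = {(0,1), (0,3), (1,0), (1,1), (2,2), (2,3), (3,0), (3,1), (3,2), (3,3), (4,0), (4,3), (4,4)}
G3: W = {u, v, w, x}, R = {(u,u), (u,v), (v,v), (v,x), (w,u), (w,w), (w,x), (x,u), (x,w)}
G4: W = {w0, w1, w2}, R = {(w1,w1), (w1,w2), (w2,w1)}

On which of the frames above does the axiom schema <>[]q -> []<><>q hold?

The schema corresponds to a generalized confluence (Geach) condition: forall x forall y forall z ((xRy & xRz) -> exists w (yRw & z R^2 w)).
G1: fails — sRt, sRt but no w with tRw and tR²w.
G2: holds.
G3: holds.
G4: holds.
Valid on: G2, G3, G4.

G2, G3, G4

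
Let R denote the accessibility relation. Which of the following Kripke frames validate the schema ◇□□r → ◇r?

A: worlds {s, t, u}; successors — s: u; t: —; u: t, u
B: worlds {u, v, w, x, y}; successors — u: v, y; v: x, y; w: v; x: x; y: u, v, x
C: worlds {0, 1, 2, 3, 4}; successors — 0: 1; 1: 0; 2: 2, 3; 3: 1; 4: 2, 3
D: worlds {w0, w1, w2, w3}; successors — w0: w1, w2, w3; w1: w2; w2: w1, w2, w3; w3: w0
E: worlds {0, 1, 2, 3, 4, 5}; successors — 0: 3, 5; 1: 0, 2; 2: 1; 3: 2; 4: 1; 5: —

This is the axiom for a generalized confluence (Geach) condition; its first-order frame correspondent is ∀x ∀y (xRy → ∃w (yR²w ∧ xRw)).
A: fails — uRt but no w with tR²w and uRw.
B: satisfies the condition.
C: fails — 2R3 but no w with 3R²w and 2Rw.
D: satisfies the condition.
E: fails — 0R3 but no w with 3R²w and 0Rw.
Valid on: B, D.

B, D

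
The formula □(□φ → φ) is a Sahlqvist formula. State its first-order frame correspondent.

shift-reflexivity

Suppose □(□φ→φ) is valid. Take Rxy and set V(φ)={w : Ryw}. Then at y, □φ holds; since □(□φ→φ) at x, □φ→φ at y, so φ at y, i.e. Ryy.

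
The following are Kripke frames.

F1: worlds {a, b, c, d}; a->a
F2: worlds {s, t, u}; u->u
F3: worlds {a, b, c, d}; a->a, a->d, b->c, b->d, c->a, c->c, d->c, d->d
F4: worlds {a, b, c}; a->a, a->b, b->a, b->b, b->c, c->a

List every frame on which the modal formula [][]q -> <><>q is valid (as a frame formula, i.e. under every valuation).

F3, F4

This is the axiom for a generalized confluence (Geach) condition; its first-order frame correspondent is forall x exists w (x R^2 w & x R^2 w).
F1: fails — at b but no w with bR²w and bR²w.
F2: fails — at s but no w with sR²w and sR²w.
F3: ✓.
F4: ✓.
Valid on: F3, F4.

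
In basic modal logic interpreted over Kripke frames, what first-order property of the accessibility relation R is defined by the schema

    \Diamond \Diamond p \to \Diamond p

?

This is frame-equivalent to □p → □□p (substitute ¬p for p and contrapose).
Suppose □p→□□p is valid. Take Rxy, Ryz and set V(p)={w : Rxw}. Then □p at x, so □□p at x, so □p at y, so p at z, i.e. Rxz.

transitivity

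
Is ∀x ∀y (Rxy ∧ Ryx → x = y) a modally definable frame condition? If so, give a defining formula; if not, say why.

Any modally definable frame class is closed under surjective bounded morphisms.
The 6-cycle (worlds a,b,c,d,e,f with a→b→c→d→e→f→a) is antisymmetric. Sending even-indexed worlds to • and odd-indexed worlds to ∘ is a surjective bounded morphism onto the two-world frame with •↔∘, which is not antisymmetric.
Hence antisymmetry is not modally definable.

No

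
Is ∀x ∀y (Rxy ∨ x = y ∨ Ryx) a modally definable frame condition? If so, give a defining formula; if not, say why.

If a class were modally definable it would be closed under disjoint unions (Goldblatt–Thomason).
Take 3 disjoint single-world reflexive frames: each is trivially connected, but their disjoint union has 3 worlds with no edge between distinct components, so it is not connected.
So the class is not modally definable.

Not modally definable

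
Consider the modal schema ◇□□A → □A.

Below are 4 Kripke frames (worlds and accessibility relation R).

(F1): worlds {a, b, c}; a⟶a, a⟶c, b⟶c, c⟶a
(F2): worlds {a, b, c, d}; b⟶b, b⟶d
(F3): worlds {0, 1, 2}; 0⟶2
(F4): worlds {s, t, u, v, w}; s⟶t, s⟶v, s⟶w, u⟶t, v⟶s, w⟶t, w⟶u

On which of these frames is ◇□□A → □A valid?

(F1)

This is the axiom for a generalized confluence (Geach) condition; its first-order frame correspondent is ∀x ∀y ∀z ((xRy ∧ xRz) → ∃w (yR²w ∧ z = w)).
(F1): ✓.
(F2): fails — bRd, bRb but no w with dR²w and b=w.
(F3): fails — 0R2, 0R2 but no w with 2R²w and 2=w.
(F4): fails — sRt, sRt but no w* with tR²w* and t=w*.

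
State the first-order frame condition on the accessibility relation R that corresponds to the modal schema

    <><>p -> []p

forall x forall y forall z ((x R^2 y & xRz) -> exists w (y = w & z = w))

This is a Sahlqvist (Geach-type) schema ◇^2□^0p → □^1◇^0p.
Minimal-valuation argument: fix x; take any y with xR^2y and any z with xR^1z. Set V(p) to the set of worlds R-reachable from y in exactly 0 steps. Then □^0p holds at y, so the antecedent holds at x; validity forces ◇^0p at z, giving a w with zR^0w and yR^0w.
First-order correspondent: forall x forall y forall z ((x R^2 y & xRz) -> exists w (y = w & z = w)).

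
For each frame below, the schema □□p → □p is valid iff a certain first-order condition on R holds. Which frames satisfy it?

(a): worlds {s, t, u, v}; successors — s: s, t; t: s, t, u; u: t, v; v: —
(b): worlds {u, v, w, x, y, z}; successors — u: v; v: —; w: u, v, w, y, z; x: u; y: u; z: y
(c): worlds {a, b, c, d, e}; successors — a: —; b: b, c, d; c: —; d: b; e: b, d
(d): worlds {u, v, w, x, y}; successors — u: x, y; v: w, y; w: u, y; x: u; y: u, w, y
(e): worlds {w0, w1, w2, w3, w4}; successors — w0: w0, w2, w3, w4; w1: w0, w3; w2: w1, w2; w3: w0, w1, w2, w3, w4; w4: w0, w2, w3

Frame correspondent (Sahlqvist): ∀x ∀y (Rxy → ∃z (Rxz ∧ Rzy)) — i.e. density.
(a): fails — Ruv but no z with Ruz and Rzv.
(b): fails — Ruv but no t with Rut and Rtv.
(c): ✓.
(d): fails — Rxu but no z with Rxz and Rzu.
(e): ✓.

(c), (e)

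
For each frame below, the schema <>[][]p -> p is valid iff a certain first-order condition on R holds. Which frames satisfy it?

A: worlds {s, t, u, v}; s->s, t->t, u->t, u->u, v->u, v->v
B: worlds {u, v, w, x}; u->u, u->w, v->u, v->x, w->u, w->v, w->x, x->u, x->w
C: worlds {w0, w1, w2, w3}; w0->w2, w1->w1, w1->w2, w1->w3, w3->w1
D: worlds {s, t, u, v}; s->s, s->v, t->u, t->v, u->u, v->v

B

This is the axiom for a generalized confluence (Geach) condition; its first-order frame correspondent is forall x forall y (xRy -> exists w (y R^2 w & x = w)).
A: fails — uRt but no w with tR²w and u=w.
B: condition met.
C: fails — w0Rw2 but no w with w2R²w and w0=w.
D: fails — sRv but no w with vR²w and s=w.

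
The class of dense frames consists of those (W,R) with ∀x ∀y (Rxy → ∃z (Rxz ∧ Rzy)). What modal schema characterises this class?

The condition is density. The C4 schema □□q → □q defines it.
Suppose □□q→□q is valid. Take Rxy and set V(q)={w : xR²w}. Then □□q at x, so □q at x, so q at y, i.e. ∃z(Rxz∧Rzy).

□□q → □q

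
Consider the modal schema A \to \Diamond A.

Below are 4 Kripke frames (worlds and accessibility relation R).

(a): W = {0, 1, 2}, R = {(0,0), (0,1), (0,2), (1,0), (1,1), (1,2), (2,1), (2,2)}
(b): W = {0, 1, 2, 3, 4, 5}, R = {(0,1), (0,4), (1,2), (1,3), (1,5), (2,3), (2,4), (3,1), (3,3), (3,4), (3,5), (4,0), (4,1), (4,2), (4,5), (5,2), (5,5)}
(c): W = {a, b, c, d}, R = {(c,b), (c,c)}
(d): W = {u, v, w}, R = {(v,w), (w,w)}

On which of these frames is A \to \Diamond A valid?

Frame correspondent (Sahlqvist): \forall x Rxx — i.e. reflexivity.
(a): satisfies the condition.
(b): fails — world 0 does not see itself.
(c): fails — world a does not see itself.
(d): fails — world u does not see itself.

(a)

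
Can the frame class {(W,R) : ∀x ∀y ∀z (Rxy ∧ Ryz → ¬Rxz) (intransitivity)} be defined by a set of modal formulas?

Modal frame validity is preserved under surjective bounded morphisms.
The 3-cycle (worlds 0,1,2 with 0→1→2→0) is intransitive. Mapping every world to a single reflexive point • is a surjective bounded morphism; the reflexive point is not intransitive (R••∧R•• but R••).
Hence intransitivity is not modally definable.

Not definable by any modal formula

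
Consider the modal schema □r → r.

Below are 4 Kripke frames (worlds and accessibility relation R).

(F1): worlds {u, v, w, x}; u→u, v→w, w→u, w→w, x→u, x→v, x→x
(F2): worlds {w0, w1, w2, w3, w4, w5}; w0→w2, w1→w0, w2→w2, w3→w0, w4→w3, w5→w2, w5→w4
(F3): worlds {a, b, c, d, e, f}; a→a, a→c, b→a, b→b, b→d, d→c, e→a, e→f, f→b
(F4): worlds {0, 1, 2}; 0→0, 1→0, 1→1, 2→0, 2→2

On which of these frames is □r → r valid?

(F4)

Frame correspondent (Sahlqvist): ∀x Rxx — i.e. reflexivity.
(F1): fails — world v does not see itself.
(F2): fails — world w0 does not see itself.
(F3): fails — world c does not see itself.
(F4): condition met.
Valid on: (F4).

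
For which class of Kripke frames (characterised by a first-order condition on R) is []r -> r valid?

Reflexivity

Suppose □r→r is valid. At any x set V(r)={w : Rxw}. Then □r holds at x, so r holds at x, i.e. Rxx.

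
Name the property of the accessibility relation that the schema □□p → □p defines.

density

Suppose □□p→□p is valid. Take Rxy and set V(p)={w : xR²w}. Then □□p at x, so □p at x, so p at y, i.e. ∃z(Rxz∧Rzy).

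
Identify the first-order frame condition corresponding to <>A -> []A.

Partial functionality

Suppose ◇A→□A is valid. Take Rxy, Rxz and set V(A)={y}. Then ◇A at x, so □A at x, so A at z, i.e. z=y.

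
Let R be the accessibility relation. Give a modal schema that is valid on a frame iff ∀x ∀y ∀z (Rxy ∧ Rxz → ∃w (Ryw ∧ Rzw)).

◇□q → □◇q

A defining formula is ◇□q → □◇q (the .2 axiom).
Suppose ◇□q→□◇q is valid. Take Rxy, Rxz and set V(q)={w : Ryw}. Then □q at y so ◇□q at x, so □◇q at x, so ◇q at z, giving w with Rzw and Ryw.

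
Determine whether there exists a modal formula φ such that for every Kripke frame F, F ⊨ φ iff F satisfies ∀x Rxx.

The condition is reflexivity. A defining modal formula is □q → q.
Suppose □q→q is valid. At any x set V(q)={w : Rxw}. Then □q holds at x, so q holds at x, i.e. Rxx.

Definable; □q → q defines it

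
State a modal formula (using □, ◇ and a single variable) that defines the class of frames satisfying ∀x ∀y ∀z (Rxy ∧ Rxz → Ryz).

This is the Euclidean property; the standard corresponding axiom is 5: ◇r → □◇r.
Suppose ◇r→□◇r is valid. Take Rxy, Rxz and set V(r)={y}. Then ◇r at x, so □◇r at x, so ◇r at z, so some w with Rzw has r; w=y, i.e. Rzy. By symmetry of the argument, Ryz.

◇r → □◇r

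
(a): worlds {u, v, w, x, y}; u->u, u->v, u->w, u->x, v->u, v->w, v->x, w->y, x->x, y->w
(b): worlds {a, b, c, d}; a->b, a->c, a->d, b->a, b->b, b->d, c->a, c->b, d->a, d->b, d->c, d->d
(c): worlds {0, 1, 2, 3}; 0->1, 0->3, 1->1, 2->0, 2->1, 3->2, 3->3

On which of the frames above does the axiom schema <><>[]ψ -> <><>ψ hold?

The schema corresponds to a generalized confluence (Geach) condition: forall x forall y (x R^2 y -> exists w (yRw & x R^2 w)).
(a): fails — wR²w but no t with wRt and wR²t.
(b): condition met.
(c): condition met.

(b), (c)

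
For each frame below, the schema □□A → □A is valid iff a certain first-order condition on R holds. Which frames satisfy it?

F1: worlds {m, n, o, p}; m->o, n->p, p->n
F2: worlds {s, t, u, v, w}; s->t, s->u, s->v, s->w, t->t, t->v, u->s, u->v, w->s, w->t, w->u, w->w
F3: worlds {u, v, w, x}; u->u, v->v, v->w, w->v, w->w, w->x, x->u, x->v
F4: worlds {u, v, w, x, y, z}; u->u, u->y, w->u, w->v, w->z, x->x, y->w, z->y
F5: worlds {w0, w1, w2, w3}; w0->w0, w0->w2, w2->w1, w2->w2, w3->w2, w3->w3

F3, F5

This is the axiom for density; its first-order frame correspondent is ∀x ∀y (Rxy → ∃z (Rxz ∧ Rzy)).
F1: fails — Rnp but no z with Rnz and Rzp.
F2: fails — Rus but no z with Ruz and Rzs.
F3: satisfies the condition.
F4: fails — Ryw but no t with Ryt and Rtw.
F5: satisfies the condition.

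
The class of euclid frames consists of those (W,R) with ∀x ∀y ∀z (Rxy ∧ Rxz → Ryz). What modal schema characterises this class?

◇s → □◇s

A defining formula is ◇s → □◇s (the 5 axiom).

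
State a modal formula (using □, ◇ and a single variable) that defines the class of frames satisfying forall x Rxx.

The condition is reflexivity. The T schema □ψ → ψ defines it.
Suppose □ψ→ψ is valid. At any x set V(ψ)={w : Rxw}. Then □ψ holds at x, so ψ holds at x, i.e. Rxx.

□ψ → ψ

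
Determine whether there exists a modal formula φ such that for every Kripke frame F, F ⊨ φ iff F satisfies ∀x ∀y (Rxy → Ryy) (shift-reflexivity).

This is a Sahlqvist condition; the T□ axiom □(□p → p) defines it.
Suppose □(□p→p) is valid. Take Rxy and set V(p)={w : Ryw}. Then at y, □p holds; since □(□p→p) at x, □p→p at y, so p at y, i.e. Ryy.

Yes, by □(□p → p)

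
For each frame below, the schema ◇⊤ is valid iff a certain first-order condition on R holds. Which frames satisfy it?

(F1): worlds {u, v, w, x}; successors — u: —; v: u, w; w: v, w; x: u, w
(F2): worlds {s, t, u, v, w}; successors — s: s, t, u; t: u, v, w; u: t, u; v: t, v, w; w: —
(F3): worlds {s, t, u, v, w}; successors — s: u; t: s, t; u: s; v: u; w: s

Frame correspondent (Sahlqvist): ∀x ∃y Rxy — i.e. seriality.
(F1): fails — world u has no successor.
(F2): fails — world w has no successor.
(F3): condition met.
Valid on: (F3).

(F3)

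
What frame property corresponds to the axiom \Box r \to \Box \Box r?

transitivity: \forall x \forall y \forall z (Rxy \wedge Ryz \to Rxz)

Suppose □r→□□r is valid. Take Rxy, Ryz and set V(r)={w : Rxw}. Then □r at x, so □□r at x, so □r at y, so r at z, i.e. Rxz.
The converse is a direct semantic check.
Frame condition: \forall x \forall y \forall z (Rxy \wedge Ryz \to Rxz).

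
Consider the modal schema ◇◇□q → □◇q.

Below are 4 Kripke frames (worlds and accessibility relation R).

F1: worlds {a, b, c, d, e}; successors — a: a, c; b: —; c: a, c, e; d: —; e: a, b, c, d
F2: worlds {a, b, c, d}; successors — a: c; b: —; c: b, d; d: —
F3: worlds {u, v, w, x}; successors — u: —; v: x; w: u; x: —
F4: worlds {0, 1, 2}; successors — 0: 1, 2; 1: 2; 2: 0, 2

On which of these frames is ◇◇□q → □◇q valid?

Frame correspondent (Sahlqvist): ∀x ∀y ∀z ((xR²y ∧ xRz) → ∃w (yRw ∧ zRw)) — i.e. a generalized confluence (Geach) condition.
F1: fails — cR²b, cRa but no w with bRw and aRw.
F2: fails — aR²b, aRc but no w with bRw and cRw.
F3: holds.
F4: holds.

F3, F4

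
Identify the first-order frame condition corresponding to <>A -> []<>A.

Suppose ◇A→□◇A is valid. Take Rxy, Rxz and set V(A)={y}. Then ◇A at x, so □◇A at x, so ◇A at z, so some w with Rzw has A; w=y, i.e. Rzy. By symmetry of the argument, Ryz.

the Euclidean property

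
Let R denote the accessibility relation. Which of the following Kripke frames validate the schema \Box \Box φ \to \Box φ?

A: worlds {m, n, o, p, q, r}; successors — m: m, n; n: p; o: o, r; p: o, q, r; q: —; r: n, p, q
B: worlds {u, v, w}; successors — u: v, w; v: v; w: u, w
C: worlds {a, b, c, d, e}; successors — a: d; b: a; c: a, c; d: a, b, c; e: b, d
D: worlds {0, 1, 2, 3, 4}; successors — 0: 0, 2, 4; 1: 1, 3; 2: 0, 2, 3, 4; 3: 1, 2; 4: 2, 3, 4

B, D

This is the axiom for density; its first-order frame correspondent is \forall x \forall y (Rxy \to \exists z (Rxz \wedge Rzy)).
A: fails — Rrn but no z with Rrz and Rzn.
B: satisfies the condition.
C: fails — Rba but no z with Rbz and Rza.
D: satisfies the condition.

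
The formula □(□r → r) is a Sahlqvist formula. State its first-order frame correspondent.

shift-reflexivity

Suppose □(□r→r) is valid. Take Rxy and set V(r)={w : Ryw}. Then at y, □r holds; since □(□r→r) at x, □r→r at y, so r at y, i.e. Ryy.
Conversely, on a frame with shift-reflexivity the schema holds at every world under every valuation.
So the correspondent is shift-reflexivity.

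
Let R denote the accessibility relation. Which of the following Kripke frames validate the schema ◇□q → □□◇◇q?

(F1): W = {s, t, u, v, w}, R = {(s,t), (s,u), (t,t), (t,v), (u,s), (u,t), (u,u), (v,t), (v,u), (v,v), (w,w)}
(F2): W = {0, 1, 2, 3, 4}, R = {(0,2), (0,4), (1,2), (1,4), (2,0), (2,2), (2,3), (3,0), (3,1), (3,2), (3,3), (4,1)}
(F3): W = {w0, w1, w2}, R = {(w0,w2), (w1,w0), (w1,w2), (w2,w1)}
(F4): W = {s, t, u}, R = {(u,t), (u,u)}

(F1), (F2)

This is the axiom for a generalized confluence (Geach) condition; its first-order frame correspondent is ∀x ∀y ∀z ((xRy ∧ xR²z) → ∃w (yRw ∧ zR²w)).
(F1): condition met.
(F2): condition met.
(F3): fails — w1Rw2, w1R²w2 but no w with w2Rw and w2R²w.
(F4): fails — uRt, uR²t but no w with tRw and tR²w.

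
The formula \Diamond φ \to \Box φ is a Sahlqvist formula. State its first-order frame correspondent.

Partial functionality

Suppose ◇φ→□φ is valid. Take Rxy, Rxz and set V(φ)={y}. Then ◇φ at x, so □φ at x, so φ at z, i.e. z=y.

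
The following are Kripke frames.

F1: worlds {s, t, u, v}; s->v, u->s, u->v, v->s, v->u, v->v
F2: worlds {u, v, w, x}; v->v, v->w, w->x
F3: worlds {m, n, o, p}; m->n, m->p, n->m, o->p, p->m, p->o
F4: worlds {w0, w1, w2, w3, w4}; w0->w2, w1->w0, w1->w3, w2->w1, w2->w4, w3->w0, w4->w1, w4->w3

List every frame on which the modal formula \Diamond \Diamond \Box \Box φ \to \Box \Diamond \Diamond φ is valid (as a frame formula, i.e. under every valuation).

F1

Frame correspondent (Sahlqvist): \forall x \forall y \forall z ((x R^2 y \wedge xRz) \to \exists w (y R^2 w \wedge z R^2 w)) — i.e. a generalized confluence (Geach) condition.
F1: holds.
F2: fails — vR²v, vRw but no t with vR²t and wR²t.
F3: fails — mR²m, mRn but no w with mR²w and nR²w.
F4: fails — w1R²w0, w1Rw3 but no w with w0R²w and w3R²w.
Valid on: F1.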